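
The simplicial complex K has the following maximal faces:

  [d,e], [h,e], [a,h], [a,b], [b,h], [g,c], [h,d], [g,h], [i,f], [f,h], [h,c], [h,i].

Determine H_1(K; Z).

H_1 ≅ Z^4.

Fix the vertex order a < b < c < d < e < f < g < h < i and write every simplex with vertices in increasing order. Then dim K = 1 and the simplices of K are:

  0-simplices (9): a, b, c, d, e, f, g, h, i
  1-simplices (12): ab, ah, bh, cg, ch, de, dh, eh, fh, fi, gh, hi

giving chain groups C_0 ≅ Z^9, C_1 ≅ Z^12.

Boundary ∂_1: C_1 → C_0 maps an edge to its endpoints' difference, ∂[p,q] = q − p.
This gives a 9×12 integer matrix of rank 8; reducing to Smith normal form yields diagonal entries (1,1,1,1,1,1,1,1).

Reading off H_k = ker ∂_k / im ∂_{k+1}:

  H_1: rank ker ∂_1 − rank ∂_2 = (12 − 8) − 0 = 4, and there is no ∂_2, so H_1 ≅ Z^4.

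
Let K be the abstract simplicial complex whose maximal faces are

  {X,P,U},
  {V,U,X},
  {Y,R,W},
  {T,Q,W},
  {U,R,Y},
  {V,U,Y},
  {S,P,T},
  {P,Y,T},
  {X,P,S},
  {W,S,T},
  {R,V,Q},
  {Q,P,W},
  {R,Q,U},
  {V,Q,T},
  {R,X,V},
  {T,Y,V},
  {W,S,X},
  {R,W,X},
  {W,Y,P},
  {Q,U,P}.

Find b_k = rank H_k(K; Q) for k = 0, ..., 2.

b_0 = 1, b_1 = 1, b_2 = 0.

Order the vertices as P < Q < R < S < T < U < V < W < X < Y. Listing each simplex with vertices in this order, K has dimension 2 with simplices:

  0-simplices (10): P, Q, R, S, T, U, V, W, X, Y
  1-simplices (30): PQ, PS, PT, PU, PW, PX, PY, QR, QT, QU, QV, QW, RU, RV, RW, RX, RY, ST, SW, SX, TV, TW, TY, UV, UX, UY, VX, VY, WX, WY
  2-simplices (20): PQU, PQW, PST, PSX, PTY, PUX, PWY, QRU, QRV, QTV, QTW, RUY, RVX, RWX, RWY, STW, SWX, TVY, UVX, UVY

Hence C_0 ≅ Z^10, C_1 ≅ Z^30, C_2 ≅ Z^20.

The boundary map ∂_1: C_1 → C_0 is given by ∂[p,q] = [q] − [p]. For instance
  ∂TV = V − T.
As a 10×30 matrix over Z this has rank 9, with invariant factors (1,1,1,1,1,1,1,1,1).

Boundary ∂_2: C_2 → C_1 maps a triangle to the signed sum of its edges. For instance
  ∂RWX = WX − RX + RW,
  ∂UVY = VY − UY + UV.
The 30×20 boundary matrix has rank 20 and Smith normal form diag(1,1,1,1,1,1,1,1,1,1,1,1,1,1,1,1,1,1,1,2).

Now H_k = ker ∂_k / im ∂_{k+1}, so:

  H_0: rank C_0 − rank ∂_1 = 10 − 9 = 1, and the invariant factors of ∂_1 are all 1, so H_0 ≅ Z.
  H_1: rank ker ∂_1 − rank ∂_2 = (30 − 9) − 20 = 1, and ∂_2 has invariant factor 2 > 1, so H_1 ≅ Z ⊕ Z/2Z.
  H_2: rank ker ∂_2 − rank ∂_3 = (20 − 20) − 0 = 0, and there is no ∂_3, so H_2 ≅ 0.

As a check, the Euler characteristic is 10 − 30 + 20 = 0, which agrees with 1 − 1 + 0 = 0.

Hence the Betti numbers are b_0 = 1, b_1 = 1, b_2 = 0.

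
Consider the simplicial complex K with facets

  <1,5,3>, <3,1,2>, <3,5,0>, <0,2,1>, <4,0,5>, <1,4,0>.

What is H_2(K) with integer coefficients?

H_2 ≅ 0.

Take the total order 0 < 1 < 2 < 3 < 4 < 5 on the vertex set. Then K (dimension 2) consists of the simplices:

  0-simplices (6): [0], [1], [2], [3], [4], [5]
  1-simplices (12): [0,1], [0,2], [0,3], [0,4], [0,5], [1,2], [1,3], [1,4], [1,5], [2,3], [3,5], [4,5]
  2-simplices (6): [0,1,2], [0,1,4], [0,3,5], [0,4,5], [1,2,3], [1,3,5]

so the chain groups are C_0 ≅ Z^6, C_1 ≅ Z^12, C_2 ≅ Z^6.

The boundary map ∂_1: C_1 → C_0 sends each edge [p,q] (with p < q) to q − p.
As a 6×12 matrix over Z this has rank 5, with invariant factors (1,1,1,1,1).

The boundary map ∂_2: C_2 → C_1 acts by ∂[p,q,r] = [q,r] − [p,r] + [p,q]. For instance
  ∂[0,3,5] = [3,5] − [0,5] + [0,3],
  ∂[0,1,4] = [1,4] − [0,4] + [0,1].
The 12×6 boundary matrix has rank 6 and Smith normal form diag(1,1,1,1,1,1).

Now H_k = ker ∂_k / im ∂_{k+1}, so:

  H_2: rank ker ∂_2 − rank ∂_3 = (6 − 6) − 0 = 0, and there is no ∂_3, so H_2 = 0.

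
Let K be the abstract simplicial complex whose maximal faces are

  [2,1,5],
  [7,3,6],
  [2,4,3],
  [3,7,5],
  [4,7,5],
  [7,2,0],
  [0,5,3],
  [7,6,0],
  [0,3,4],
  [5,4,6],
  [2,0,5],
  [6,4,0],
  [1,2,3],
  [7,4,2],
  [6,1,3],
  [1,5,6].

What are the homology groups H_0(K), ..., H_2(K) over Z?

Take the total order 0 < 1 < 2 < 3 < 4 < 5 < 6 < 7 on the vertex set. Then K (dimension 2) consists of the simplices:

  0-simplices (8): [0], [1], [2], [3], [4], [5], [6], [7]
  1-simplices (24): (24 of them)
  2-simplices (16): [0,2,5], [0,2,7], [0,3,4], [0,3,5], [0,4,6], [0,6,7], [1,2,3], [1,2,5], [1,3,6], [1,5,6], [2,3,4], [2,4,7], [3,5,7], [3,6,7], [4,5,6], [4,5,7]

Hence C_0 ≅ Z^8, C_1 ≅ Z^24, C_2 ≅ Z^16.

The boundary map ∂_1: C_1 → C_0 is given by ∂[p,q] = [q] − [p].
As a 8×24 matrix over Z this has rank 7, with invariant factors (1,1,1,1,1,1,1).

∂_2: C_2 → C_1 acts by ∂[p,q,r] = [q,r] − [p,r] + [p,q]. For instance
  ∂[1,2,5] = [2,5] − [1,5] + [1,2],
  ∂[1,3,6] = [3,6] − [1,6] + [1,3].
The 24×16 boundary matrix has rank 15 and Smith normal form diag(1,1,1,1,1,1,1,1,1,1,1,1,1,1,1).

Now H_k = ker ∂_k / im ∂_{k+1}, so:

  H_0: rank C_0 − rank ∂_1 = 8 − 7 = 1, and the invariant factors of ∂_1 are all 1, so H_0 ≅ Z.
  H_1: rank ker ∂_1 − rank ∂_2 = (24 − 7) − 15 = 2, and the invariant factors of ∂_2 are all 1, so H_1 ≅ Z^2.
  H_2: rank ker ∂_2 − rank ∂_3 = (16 − 15) − 0 = 1, and there is no ∂_3, so H_2 ≅ Z.

H_0 = Z,  H_1 = Z^2,  H_2 = Z.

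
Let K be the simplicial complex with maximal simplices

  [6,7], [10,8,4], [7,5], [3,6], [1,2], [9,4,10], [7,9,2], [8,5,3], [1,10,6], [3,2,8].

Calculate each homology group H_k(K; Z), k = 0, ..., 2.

Order the vertices as 1 < 2 < 3 < 4 < 5 < 6 < 7 < 8 < 9 < 10. Listing each simplex with vertices in this order, K has dimension 2 with simplices:

  0-simplices (10): [1], [2], [3], [4], [5], [6], [7], [8], [9], [10]
  1-simplices (20): [1,2], [1,6], [1,10], [2,3], [2,7], [2,8], [2,9], [3,5], [3,6], [3,8], [4,8], [4,9], [4,10], [5,7], [5,8], [6,7], [6,10], [7,9], [8,10], [9,10]
  2-simplices (6): [1,6,10], [2,3,8], [2,7,9], [3,5,8], [4,8,10], [4,9,10]

Hence C_0 ≅ Z^10, C_1 ≅ Z^20, C_2 ≅ Z^6.

Boundary ∂_1: C_1 → C_0 maps an edge to its endpoints' difference, ∂[p,q] = q − p.
The 10×20 boundary matrix has rank 9 and Smith normal form diag(1,1,1,1,1,1,1,1,1).

∂_2: C_2 → C_1 sends each 2-simplex [p,q,r] to [q,r] − [p,r] + [p,q]. For instance
  ∂[2,7,9] = [7,9] − [2,9] + [2,7],
  ∂[4,9,10] = [9,10] − [4,10] + [4,9].
As a 20×6 matrix over Z this has rank 6, with invariant factors (1,1,1,1,1,1).

Reading off H_k = ker ∂_k / im ∂_{k+1}:

  H_0: rank C_0 − rank ∂_1 = 10 − 9 = 1, and the invariant factors of ∂_1 are all 1, so H_0 ≅ Z.
  H_1: rank ker ∂_1 − rank ∂_2 = (20 − 9) − 6 = 5, and the invariant factors of ∂_2 are all 1, so H_1 ≅ Z^5.
  H_2: rank ker ∂_2 − rank ∂_3 = (6 − 6) − 0 = 0, and there is no ∂_3, so H_2 ≅ 0.

H_0 = Z,  H_1 = Z^5,  H_2 = 0.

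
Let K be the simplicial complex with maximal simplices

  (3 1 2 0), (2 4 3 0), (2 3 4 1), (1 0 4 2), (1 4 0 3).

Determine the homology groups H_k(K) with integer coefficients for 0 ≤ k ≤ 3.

H_0 = Z,  H_1 = 0,  H_2 = 0,  H_3 = Z.

We work with the vertex ordering 0 < 1 < 2 < 3 < 4. The simplices of K, each written with vertices in increasing order, are:

  0-simplices (5): [0], [1], [2], [3], [4]
  1-simplices (10): [0,1], [0,2], [0,3], [0,4], [1,2], [1,3], [1,4], [2,3], [2,4], [3,4]
  2-simplices (10): [0,1,2], [0,1,3], [0,1,4], [0,2,3], [0,2,4], [0,3,4], [1,2,3], [1,2,4], [1,3,4], [2,3,4]
  3-simplices (5): [0,1,2,3], [0,1,2,4], [0,1,3,4], [0,2,3,4], [1,2,3,4]

Hence C_0 ≅ Z^5, C_1 ≅ Z^10, C_2 ≅ Z^10, C_3 ≅ Z^5.

The boundary map ∂_1: C_1 → C_0 is given by ∂[p,q] = [q] − [p]. For instance
  ∂[2,3] = [3] − [2].
The 5×10 boundary matrix has rank 4 and Smith normal form diag(1,1,1,1).

∂_2: C_2 → C_1 maps a triangle to the signed sum of its edges. For instance
  ∂[0,3,4] = [3,4] − [0,4] + [0,3],
  ∂[1,3,4] = [3,4] − [1,4] + [1,3].
As a 10×10 matrix over Z this has rank 6, with invariant factors (1,1,1,1,1,1).

The boundary map ∂_3: C_3 → C_2 sends each 3-simplex σ to the alternating sum Σ_i (−1)^i (σ with its i-th vertex removed). For instance
  ∂[0,1,2,3] = [1,2,3] − [0,2,3] + [0,1,3] − [0,1,2],
  ∂[1,2,3,4] = [2,3,4] − [1,3,4] + [1,2,4] − [1,2,3].
The 10×5 boundary matrix has rank 4 and Smith normal form diag(1,1,1,1).

From H_k ≅ ker(∂_k) / im(∂_{k+1}) we obtain:

  H_0: rank C_0 − rank ∂_1 = 5 − 4 = 1, and the invariant factors of ∂_1 are all 1, so H_0 ≅ Z.
  H_1: rank ker ∂_1 − rank ∂_2 = (10 − 4) − 6 = 0, and the invariant factors of ∂_2 are all 1, so H_1 ≅ 0.
  H_2: rank ker ∂_2 − rank ∂_3 = (10 − 6) − 4 = 0, and the invariant factors of ∂_3 are all 1, so H_2 ≅ 0.
  H_3: rank ker ∂_3 − rank ∂_4 = (5 − 4) − 0 = 1, and there is no ∂_4, so H_3 ≅ Z.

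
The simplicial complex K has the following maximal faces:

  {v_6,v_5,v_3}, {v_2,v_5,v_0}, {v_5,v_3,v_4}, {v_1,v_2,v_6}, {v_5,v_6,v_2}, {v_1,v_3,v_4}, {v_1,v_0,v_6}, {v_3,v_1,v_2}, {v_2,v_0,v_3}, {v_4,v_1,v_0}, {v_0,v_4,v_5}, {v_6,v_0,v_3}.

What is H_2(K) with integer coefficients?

H_2 = 0.

Fix the vertex order v_0 < v_1 < v_2 < v_3 < v_4 < v_5 < v_6 and write every simplex with vertices in increasing order. Then dim K = 2 and the simplices of K are:

  0-simplices (7): [v_0], [v_1], [v_2], [v_3], [v_4], [v_5], [v_6]
  1-simplices (18): (18 of them)
  2-simplices (12): (12 of them)

Hence C_0 ≅ Z^7, C_1 ≅ Z^18, C_2 ≅ Z^12.

∂_1: C_1 → C_0 is given by ∂[p,q] = [q] − [p].
This gives a 7×18 integer matrix of rank 6; reducing to Smith normal form yields diagonal entries (1,1,1,1,1,1).

∂_2: C_2 → C_1 acts by ∂[p,q,r] = [q,r] − [p,r] + [p,q]. For instance
  ∂[v_0,v_2,v_3] = [v_2,v_3] − [v_0,v_3] + [v_0,v_2],
  ∂[v_0,v_3,v_6] = [v_3,v_6] − [v_0,v_6] + [v_0,v_3].
This gives a 18×12 integer matrix of rank 12; reducing to Smith normal form yields diagonal entries (1,1,1,1,1,1,1,1,1,1,1,2).

Reading off H_k = ker ∂_k / im ∂_{k+1}:

  H_2: rank ker ∂_2 − rank ∂_3 = (12 − 12) − 0 = 0, and there is no ∂_3, so H_2 ≅ 0.

(K is a triangulation of the real projective plane RP^2.)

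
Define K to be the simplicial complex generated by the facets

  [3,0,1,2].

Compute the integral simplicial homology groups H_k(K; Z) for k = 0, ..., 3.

We work with the vertex ordering 0 < 1 < 2 < 3. The simplices of K, each written with vertices in increasing order, are:

  0-simplices (4): [0], [1], [2], [3]
  1-simplices (6): [0,1], [0,2], [0,3], [1,2], [1,3], [2,3]
  2-simplices (4): [0,1,2], [0,1,3], [0,2,3], [1,2,3]
  3-simplices (1): [0,1,2,3]

so the chain groups are C_0 ≅ Z^4, C_1 ≅ Z^6, C_2 ≅ Z^4, C_3 ≅ Z^1.

∂_1: C_1 → C_0 is given by ∂[p,q] = [q] − [p]. For instance
  ∂[0,3] = [3] − [0].
The resulting 4×6 matrix has rank 3, and its Smith normal form has invariant factors (1,1,1).

∂_2: C_2 → C_1 maps a triangle to the signed sum of its edges. For instance
  ∂[0,2,3] = [2,3] − [0,3] + [0,2],
  ∂[0,1,3] = [1,3] − [0,3] + [0,1].
The 6×4 boundary matrix has rank 3 and Smith normal form diag(1,1,1).

∂_3: C_3 → C_2 sends each 3-simplex σ to the alternating sum Σ_i (−1)^i (σ with its i-th vertex removed). For instance
  ∂[0,1,2,3] = [1,2,3] − [0,2,3] + [0,1,3] − [0,1,2].
As a 4×1 matrix over Z this has rank 1, with invariant factors (1).

Computing H_k = (kernel of ∂_k) / (image of ∂_{k+1}):

  H_0: rank C_0 − rank ∂_1 = 4 − 3 = 1, and the invariant factors of ∂_1 are all 1, so H_0 ≅ Z.
  H_1: rank ker ∂_1 − rank ∂_2 = (6 − 3) − 3 = 0, and the invariant factors of ∂_2 are all 1, so H_1 ≅ 0.
  H_2: rank ker ∂_2 − rank ∂_3 = (4 − 3) − 1 = 0, and the invariant factors of ∂_3 are all 1, so H_2 ≅ 0.
  H_3: rank ker ∂_3 − rank ∂_4 = (1 − 1) − 0 = 0, and there is no ∂_4, so H_3 ≅ 0.

As a check, the Euler characteristic is 4 − 6 + 4 − 1 = 1, which agrees with 1 − 0 + 0 − 0 = 1.

H_0 ≅ Z,  H_1 = 0,  H_2 = 0,  H_3 = 0.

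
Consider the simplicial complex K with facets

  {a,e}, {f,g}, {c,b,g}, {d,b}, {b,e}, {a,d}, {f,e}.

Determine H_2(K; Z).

H_2 = 0.

Take the total order a < b < c < d < e < f < g on the vertex set. Then K (dimension 2) consists of the simplices:

  0-simplices (7): a, b, c, d, e, f, g
  1-simplices (9): ad, ae, bc, bd, be, bg, cg, ef, fg
  2-simplices (1): bcg

giving chain groups C_0 ≅ Z^7, C_1 ≅ Z^9, C_2 ≅ Z^1.

Boundary ∂_1: C_1 → C_0 is given by ∂[p,q] = [q] − [p].
As a 7×9 matrix over Z this has rank 6, with invariant factors (1,1,1,1,1,1).

∂_2: C_2 → C_1 sends each 2-simplex [p,q,r] to [q,r] − [p,r] + [p,q]. For instance
  ∂bcg = cg − bg + bc.
The 9×1 boundary matrix has rank 1 and Smith normal form diag(1).

Computing H_k = (kernel of ∂_k) / (image of ∂_{k+1}):

  H_2: rank ker ∂_2 − rank ∂_3 = (1 − 1) − 0 = 0, and there is no ∂_3, so H_2 ≅ 0.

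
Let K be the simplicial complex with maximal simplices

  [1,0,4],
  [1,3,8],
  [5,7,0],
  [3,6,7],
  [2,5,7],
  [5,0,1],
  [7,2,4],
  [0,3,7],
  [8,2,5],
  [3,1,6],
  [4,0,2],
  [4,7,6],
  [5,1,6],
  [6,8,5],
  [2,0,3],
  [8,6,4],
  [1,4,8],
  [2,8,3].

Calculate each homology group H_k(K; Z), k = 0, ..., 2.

Take the total order 0 < 1 < 2 < 3 < 4 < 5 < 6 < 7 < 8 on the vertex set. Then K (dimension 2) consists of the simplices:

  0-simplices (9): [0], [1], [2], [3], [4], [5], [6], [7], [8]
  1-simplices (27): (27 of them)
  2-simplices (18): [0,1,4], [0,1,5], [0,2,3], [0,2,4], [0,3,7], [0,5,7], [1,3,6], [1,3,8], [1,4,8], [1,5,6], [2,3,8], [2,4,7], [2,5,7], [2,5,8], [3,6,7], [4,6,7], [4,6,8], [5,6,8]

Hence C_0 ≅ Z^9, C_1 ≅ Z^27, C_2 ≅ Z^18.

∂_1: C_1 → C_0 maps an edge to its endpoints' difference, ∂[p,q] = q − p. For instance
  ∂[5,6] = [6] − [5].
The resulting 9×27 matrix has rank 8, and its Smith normal form has invariant factors (1,1,1,1,1,1,1,1).

∂_2: C_2 → C_1 sends each 2-simplex [p,q,r] to [q,r] − [p,r] + [p,q]. For instance
  ∂[0,5,7] = [5,7] − [0,7] + [0,5],
  ∂[1,4,8] = [4,8] − [1,8] + [1,4].
As a 27×18 matrix over Z this has rank 18, with invariant factors (1,1,1,1,1,1,1,1,1,1,1,1,1,1,1,1,1,2).

Reading off H_k = ker ∂_k / im ∂_{k+1}:

  H_0: rank C_0 − rank ∂_1 = 9 − 8 = 1, and the invariant factors of ∂_1 are all 1, so H_0 = Z.
  H_1: rank ker ∂_1 − rank ∂_2 = (27 − 8) − 18 = 1, and ∂_2 has invariant factor 2 > 1, so H_1 = Z ⊕ Z/2.
  H_2: rank ker ∂_2 − rank ∂_3 = (18 − 18) − 0 = 0, and there is no ∂_3, so H_2 = 0.

As a check, the Euler characteristic is 9 − 27 + 18 = 0, which agrees with 1 − 1 + 0 = 0.

H_0 = Z,  H_1 = Z ⊕ Z/2,  H_2 = 0.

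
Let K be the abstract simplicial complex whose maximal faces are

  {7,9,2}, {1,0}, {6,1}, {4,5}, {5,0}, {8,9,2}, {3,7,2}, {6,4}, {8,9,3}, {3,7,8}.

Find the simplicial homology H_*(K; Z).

Fix the vertex order 0 < 1 < 2 < 3 < 4 < 5 < 6 < 7 < 8 < 9 and write every simplex with vertices in increasing order. Then dim K = 2 and the simplices of K are:

  0-simplices (10): [0], [1], [2], [3], [4], [5], [6], [7], [8], [9]
  1-simplices (15): [0,1], [0,5], [1,6], [2,3], [2,7], [2,8], [2,9], [3,7], [3,8], [3,9], [4,5], [4,6], [7,8], [7,9], [8,9]
  2-simplices (5): [2,3,7], [2,7,9], [2,8,9], [3,7,8], [3,8,9]

Hence C_0 ≅ Z^10, C_1 ≅ Z^15, C_2 ≅ Z^5.

The boundary map ∂_1: C_1 → C_0 is given by ∂[p,q] = [q] − [p]. For instance
  ∂[4,5] = [5] − [4].
As a 10×15 matrix over Z this has rank 8, with invariant factors (1,1,1,1,1,1,1,1).

The boundary map ∂_2: C_2 → C_1 maps a triangle to the signed sum of its edges. For instance
  ∂[2,7,9] = [7,9] − [2,9] + [2,7],
  ∂[3,7,8] = [7,8] − [3,8] + [3,7].
The 15×5 boundary matrix has rank 5 and Smith normal form diag(1,1,1,1,1).

Now H_k = ker ∂_k / im ∂_{k+1}, so:

  H_0: rank C_0 − rank ∂_1 = 10 − 8 = 2, and the invariant factors of ∂_1 are all 1, so H_0 = Z^2.
  H_1: rank ker ∂_1 − rank ∂_2 = (15 − 8) − 5 = 2, and the invariant factors of ∂_2 are all 1, so H_1 = Z^2.
  H_2: rank ker ∂_2 − rank ∂_3 = (5 − 5) − 0 = 0, and there is no ∂_3, so H_2 = 0.

As a check, the Euler characteristic is 10 − 15 + 5 = 0, which agrees with 2 − 2 + 0 = 0.

H_0 ≅ Z^2,  H_1 ≅ Z^2,  H_2 = 0.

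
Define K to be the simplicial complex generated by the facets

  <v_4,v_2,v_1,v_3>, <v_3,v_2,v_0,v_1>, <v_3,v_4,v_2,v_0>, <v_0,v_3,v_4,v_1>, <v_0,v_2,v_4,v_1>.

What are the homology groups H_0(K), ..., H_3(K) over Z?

H_0 = Z,  H_1 = 0,  H_2 = 0,  H_3 = Z.

Take the total order v_0 < v_1 < v_2 < v_3 < v_4 on the vertex set. Then K (dimension 3) consists of the simplices:

  0-simplices (5): [v_0], [v_1], [v_2], [v_3], [v_4]
  1-simplices (10): [v_0,v_1], [v_0,v_2], [v_0,v_3], [v_0,v_4], [v_1,v_2], [v_1,v_3], [v_1,v_4], [v_2,v_3], [v_2,v_4], [v_3,v_4]
  2-simplices (10): [v_0,v_1,v_2], [v_0,v_1,v_3], [v_0,v_1,v_4], [v_0,v_2,v_3], [v_0,v_2,v_4], [v_0,v_3,v_4], [v_1,v_2,v_3], [v_1,v_2,v_4], [v_1,v_3,v_4], [v_2,v_3,v_4]
  3-simplices (5): [v_0,v_1,v_2,v_3], [v_0,v_1,v_2,v_4], [v_0,v_1,v_3,v_4], [v_0,v_2,v_3,v_4], [v_1,v_2,v_3,v_4]

so the chain groups are C_0 ≅ Z^5, C_1 ≅ Z^10, C_2 ≅ Z^10, C_3 ≅ Z^5.

Boundary ∂_1: C_1 → C_0 is given by ∂[p,q] = [q] − [p].
As a 5×10 matrix over Z this has rank 4, with invariant factors (1,1,1,1).

The boundary map ∂_2: C_2 → C_1 sends each 2-simplex [p,q,r] to [q,r] − [p,r] + [p,q]. For instance
  ∂[v_1,v_3,v_4] = [v_3,v_4] − [v_1,v_4] + [v_1,v_3],
  ∂[v_0,v_1,v_4] = [v_1,v_4] − [v_0,v_4] + [v_0,v_1].
The 10×10 boundary matrix has rank 6 and Smith normal form diag(1,1,1,1,1,1).

∂_3: C_3 → C_2 sends each 3-simplex σ to the alternating sum Σ_i (−1)^i (σ with its i-th vertex removed). For instance
  ∂[v_0,v_2,v_3,v_4] = [v_2,v_3,v_4] − [v_0,v_3,v_4] + [v_0,v_2,v_4] − [v_0,v_2,v_3],
  ∂[v_0,v_1,v_2,v_3] = [v_1,v_2,v_3] − [v_0,v_2,v_3] + [v_0,v_1,v_3] − [v_0,v_1,v_2].
The resulting 10×5 matrix has rank 4, and its Smith normal form has invariant factors (1,1,1,1).

Reading off H_k = ker ∂_k / im ∂_{k+1}:

  H_0: rank C_0 − rank ∂_1 = 5 − 4 = 1, and the invariant factors of ∂_1 are all 1, so H_0 = Z.
  H_1: rank ker ∂_1 − rank ∂_2 = (10 − 4) − 6 = 0, and the invariant factors of ∂_2 are all 1, so H_1 = 0.
  H_2: rank ker ∂_2 − rank ∂_3 = (10 − 6) − 4 = 0, and the invariant factors of ∂_3 are all 1, so H_2 = 0.
  H_3: rank ker ∂_3 − rank ∂_4 = (5 − 4) − 0 = 1, and there is no ∂_4, so H_3 = Z.

As a check, the Euler characteristic is 5 − 10 + 10 − 5 = 0, which agrees with 1 − 0 + 0 − 1 = 0.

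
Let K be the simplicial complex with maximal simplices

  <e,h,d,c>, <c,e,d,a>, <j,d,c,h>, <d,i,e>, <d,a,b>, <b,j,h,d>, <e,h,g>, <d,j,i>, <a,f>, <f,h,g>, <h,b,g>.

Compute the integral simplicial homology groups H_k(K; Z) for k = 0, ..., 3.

H_0 = Z,  H_1 = Z,  H_2 = 0,  H_3 = 0.

Order the vertices as a < b < c < d < e < f < g < h < i < j. Listing each simplex with vertices in this order, K has dimension 3 with simplices:

  0-simplices (10): a, b, c, d, e, f, g, h, i, j
  1-simplices (25): ab, ac, ad, ae, af, bd, bg, bh, bj, cd, ce, ch, cj, de, dh, di, dj, eg, eh, ei, fg, fh, gh, hj, ij
  2-simplices (19): abd, acd, ace, ade, bdh, bdj, bgh, bhj, cde, cdh, cdj, ceh, chj, deh, dei, dhj, dij, egh, fgh
  3-simplices (4): acde, bdhj, cdeh, cdhj

so the chain groups are C_0 ≅ Z^10, C_1 ≅ Z^25, C_2 ≅ Z^19, C_3 ≅ Z^4.

Boundary ∂_1: C_1 → C_0 maps an edge to its endpoints' difference, ∂[p,q] = q − p.
The resulting 10×25 matrix has rank 9, and its Smith normal form has invariant factors (1,1,1,1,1,1,1,1,1).

Boundary ∂_2: C_2 → C_1 maps a triangle to the signed sum of its edges. For instance
  ∂chj = hj − cj + ch,
  ∂bdj = dj − bj + bd.
The resulting 25×19 matrix has rank 15, and its Smith normal form has invariant factors (1,1,1,1,1,1,1,1,1,1,1,1,1,1,1).

Boundary ∂_3: C_3 → C_2 sends each 3-simplex σ to the alternating sum Σ_i (−1)^i (σ with its i-th vertex removed). For instance
  ∂cdhj = dhj − chj + cdj − cdh,
  ∂acde = cde − ade + ace − acd.
The resulting 19×4 matrix has rank 4, and its Smith normal form has invariant factors (1,1,1,1).

Reading off H_k = ker ∂_k / im ∂_{k+1}:

  H_0: rank C_0 − rank ∂_1 = 10 − 9 = 1, and the invariant factors of ∂_1 are all 1, so H_0 = Z.
  H_1: rank ker ∂_1 − rank ∂_2 = (25 − 9) − 15 = 1, and the invariant factors of ∂_2 are all 1, so H_1 = Z.
  H_2: rank ker ∂_2 − rank ∂_3 = (19 − 15) − 4 = 0, and the invariant factors of ∂_3 are all 1, so H_2 = 0.
  H_3: rank ker ∂_3 − rank ∂_4 = (4 − 4) − 0 = 0, and there is no ∂_4, so H_3 = 0.

As a check, the Euler characteristic is 10 − 25 + 19 − 4 = 0, which agrees with 1 − 1 + 0 − 0 = 0.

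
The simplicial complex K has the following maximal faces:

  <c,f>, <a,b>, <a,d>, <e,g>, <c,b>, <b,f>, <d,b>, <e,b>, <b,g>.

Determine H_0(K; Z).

H_0 = Z.

We work with the vertex ordering a < b < c < d < e < f < g. The simplices of K, each written with vertices in increasing order, are:

  0-simplices (7): a, b, c, d, e, f, g
  1-simplices (9): ab, ad, bc, bd, be, bf, bg, cf, eg

giving chain groups C_0 ≅ Z^7, C_1 ≅ Z^9.

Boundary ∂_1: C_1 → C_0 is given by ∂[p,q] = [q] − [p]. For instance
  ∂be = e − b.
The resulting 7×9 matrix has rank 6, and its Smith normal form has invariant factors (1,1,1,1,1,1).

Now H_k = ker ∂_k / im ∂_{k+1}, so:

  H_0: rank C_0 − rank ∂_1 = 7 − 6 = 1, and the invariant factors of ∂_1 are all 1, so H_0 ≅ Z.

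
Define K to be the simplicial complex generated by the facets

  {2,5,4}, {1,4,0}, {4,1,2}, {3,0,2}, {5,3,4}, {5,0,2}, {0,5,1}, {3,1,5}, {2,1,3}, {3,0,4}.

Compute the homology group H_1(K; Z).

H_1 = Z/2.

Order the vertices as 0 < 1 < 2 < 3 < 4 < 5. Listing each simplex with vertices in this order, K has dimension 2 with simplices:

  0-simplices (6): [0], [1], [2], [3], [4], [5]
  1-simplices (15): [0,1], [0,2], [0,3], [0,4], [0,5], [1,2], [1,3], [1,4], [1,5], [2,3], [2,4], [2,5], [3,4], [3,5], [4,5]
  2-simplices (10): [0,1,4], [0,1,5], [0,2,3], [0,2,5], [0,3,4], [1,2,3], [1,2,4], [1,3,5], [2,4,5], [3,4,5]

Hence C_0 ≅ Z^6, C_1 ≅ Z^15, C_2 ≅ Z^10.

The boundary map ∂_1: C_1 → C_0 sends each edge [p,q] (with p < q) to q − p.
The 6×15 boundary matrix has rank 5 and Smith normal form diag(1,1,1,1,1).

The boundary map ∂_2: C_2 → C_1 maps a triangle to the signed sum of its edges. For instance
  ∂[0,1,4] = [1,4] − [0,4] + [0,1],
  ∂[3,4,5] = [4,5] − [3,5] + [3,4].
The resulting 15×10 matrix has rank 10, and its Smith normal form has invariant factors (1,1,1,1,1,1,1,1,1,2).

Reading off H_k = ker ∂_k / im ∂_{k+1}:

  H_1: rank ker ∂_1 − rank ∂_2 = (15 − 5) − 10 = 0, and ∂_2 has invariant factor 2 > 1, so H_1 ≅ Z/2.

(K is a triangulation of the real projective plane RP^2.)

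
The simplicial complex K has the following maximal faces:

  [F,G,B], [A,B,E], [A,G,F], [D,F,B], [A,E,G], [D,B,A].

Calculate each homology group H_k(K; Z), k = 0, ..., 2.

H_0 = Z,  H_1 = Z,  H_2 = 0.

Order the vertices as A < B < D < E < F < G. Listing each simplex with vertices in this order, K has dimension 2 with simplices:

  0-simplices (6): A, B, D, E, F, G
  1-simplices (12): AB, AD, AE, AF, AG, BD, BE, BF, BG, DF, EG, FG
  2-simplices (6): ABD, ABE, AEG, AFG, BDF, BFG

Hence C_0 ≅ Z^6, C_1 ≅ Z^12, C_2 ≅ Z^6.

The boundary map ∂_1: C_1 → C_0 is given by ∂[p,q] = [q] − [p].
As a 6×12 matrix over Z this has rank 5, with invariant factors (1,1,1,1,1).

The boundary map ∂_2: C_2 → C_1 maps a triangle to the signed sum of its edges. For instance
  ∂BFG = FG − BG + BF,
  ∂AFG = FG − AG + AF.
As a 12×6 matrix over Z this has rank 6, with invariant factors (1,1,1,1,1,1).

From H_k ≅ ker(∂_k) / im(∂_{k+1}) we obtain:

  H_0: rank C_0 − rank ∂_1 = 6 − 5 = 1, and the invariant factors of ∂_1 are all 1, so H_0 = Z.
  H_1: rank ker ∂_1 − rank ∂_2 = (12 − 5) − 6 = 1, and the invariant factors of ∂_2 are all 1, so H_1 = Z.
  H_2: rank ker ∂_2 − rank ∂_3 = (6 − 6) − 0 = 0, and there is no ∂_3, so H_2 = 0.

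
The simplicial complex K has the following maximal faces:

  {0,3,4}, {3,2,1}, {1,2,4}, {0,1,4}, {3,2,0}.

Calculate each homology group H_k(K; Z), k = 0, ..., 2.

H_0 ≅ Z,  H_1 ≅ Z,  H_2 = 0.

Order the vertices as 0 < 1 < 2 < 3 < 4. Listing each simplex with vertices in this order, K has dimension 2 with simplices:

  0-simplices (5): [0], [1], [2], [3], [4]
  1-simplices (10): [0,1], [0,2], [0,3], [0,4], [1,2], [1,3], [1,4], [2,3], [2,4], [3,4]
  2-simplices (5): [0,1,4], [0,2,3], [0,3,4], [1,2,3], [1,2,4]

Hence C_0 ≅ Z^5, C_1 ≅ Z^10, C_2 ≅ Z^5.

The boundary map ∂_1: C_1 → C_0 is given by ∂[p,q] = [q] − [p]. For instance
  ∂[1,2] = [2] − [1].
The resulting 5×10 matrix has rank 4, and its Smith normal form has invariant factors (1,1,1,1).

Boundary ∂_2: C_2 → C_1 acts by ∂[p,q,r] = [q,r] − [p,r] + [p,q]. For instance
  ∂[0,2,3] = [2,3] − [0,3] + [0,2],
  ∂[1,2,4] = [2,4] − [1,4] + [1,2].
The 10×5 boundary matrix has rank 5 and Smith normal form diag(1,1,1,1,1).

From H_k ≅ ker(∂_k) / im(∂_{k+1}) we obtain:

  H_0: rank C_0 − rank ∂_1 = 5 − 4 = 1, and the invariant factors of ∂_1 are all 1, so H_0 ≅ Z.
  H_1: rank ker ∂_1 − rank ∂_2 = (10 − 4) − 5 = 1, and the invariant factors of ∂_2 are all 1, so H_1 ≅ Z.
  H_2: rank ker ∂_2 − rank ∂_3 = (5 − 5) − 0 = 0, and there is no ∂_3, so H_2 ≅ 0.

(K is a triangulation of the Möbius band.)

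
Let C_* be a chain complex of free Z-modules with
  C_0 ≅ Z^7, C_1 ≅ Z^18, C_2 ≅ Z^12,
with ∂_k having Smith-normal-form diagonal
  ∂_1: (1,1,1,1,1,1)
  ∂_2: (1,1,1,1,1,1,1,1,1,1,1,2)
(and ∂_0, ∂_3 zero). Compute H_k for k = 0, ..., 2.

H_0: b_0 = 7 − 0 − 6 = 1; torsion from ∂_1 factors > 1: none. So H_0 ≅ Z.
H_1: b_1 = 18 − 6 − 12 = 0; torsion from ∂_2 factors > 1: [2]. So H_1 ≅ Z_2.
H_2: b_2 = 12 − 12 − 0 = 0; torsion from ∂_3 factors > 1: none. So H_2 ≅ 0.

H_0 ≅ Z,  H_1 ≅ Z_2,  H_2 = 0.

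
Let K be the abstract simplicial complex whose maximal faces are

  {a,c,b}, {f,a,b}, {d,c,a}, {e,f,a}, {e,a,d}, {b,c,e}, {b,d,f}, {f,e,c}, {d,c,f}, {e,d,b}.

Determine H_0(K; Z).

H_0 ≅ Z.

We work with the vertex ordering a < b < c < d < e < f. The simplices of K, each written with vertices in increasing order, are:

  0-simplices (6): a, b, c, d, e, f
  1-simplices (15): ab, ac, ad, ae, af, bc, bd, be, bf, cd, ce, cf, de, df, ef
  2-simplices (10): abc, abf, acd, ade, aef, bce, bde, bdf, cdf, cef

so the chain groups are C_0 ≅ Z^6, C_1 ≅ Z^15, C_2 ≅ Z^10.

Boundary ∂_1: C_1 → C_0 sends each edge [p,q] (with p < q) to q − p. For instance
  ∂bd = d − b.
As a 6×15 matrix over Z this has rank 5, with invariant factors (1,1,1,1,1).

∂_2: C_2 → C_1 sends each 2-simplex [p,q,r] to [q,r] − [p,r] + [p,q]. For instance
  ∂ade = de − ae + ad,
  ∂abc = bc − ac + ab.
This gives a 15×10 integer matrix of rank 10; reducing to Smith normal form yields diagonal entries (1,1,1,1,1,1,1,1,1,2).

Reading off H_k = ker ∂_k / im ∂_{k+1}:

  H_0: rank C_0 − rank ∂_1 = 6 − 5 = 1, and the invariant factors of ∂_1 are all 1, so H_0 ≅ Z.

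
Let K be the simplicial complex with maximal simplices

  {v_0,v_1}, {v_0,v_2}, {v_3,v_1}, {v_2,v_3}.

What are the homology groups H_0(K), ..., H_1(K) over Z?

Take the total order v_0 < v_1 < v_2 < v_3 on the vertex set. Then K (dimension 1) consists of the simplices:

  0-simplices (4): [v_0], [v_1], [v_2], [v_3]
  1-simplices (4): [v_0,v_1], [v_0,v_2], [v_1,v_3], [v_2,v_3]

so the chain groups are C_0 ≅ Z^4, C_1 ≅ Z^4.

Boundary ∂_1: C_1 → C_0 sends each edge [p,q] (with p < q) to q − p.
As a 4×4 matrix over Z this has rank 3, with invariant factors (1,1,1).

Computing H_k = (kernel of ∂_k) / (image of ∂_{k+1}):

  H_0: rank C_0 − rank ∂_1 = 4 − 3 = 1, and the invariant factors of ∂_1 are all 1, so H_0 = Z.
  H_1: rank ker ∂_1 − rank ∂_2 = (4 − 3) − 0 = 1, and there is no ∂_2, so H_1 = Z.

As a check, the Euler characteristic is 4 − 4 = 0, which agrees with 1 − 1 = 0.
(K is a triangulation of the circle S^1.)

H_0 ≅ Z,  H_1 ≅ Z.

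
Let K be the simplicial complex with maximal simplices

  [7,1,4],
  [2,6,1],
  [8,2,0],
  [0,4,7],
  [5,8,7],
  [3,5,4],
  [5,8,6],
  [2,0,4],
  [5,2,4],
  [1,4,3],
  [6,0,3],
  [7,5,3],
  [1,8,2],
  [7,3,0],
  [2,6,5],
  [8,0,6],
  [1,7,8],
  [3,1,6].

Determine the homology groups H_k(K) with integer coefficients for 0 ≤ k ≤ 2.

Take the total order 0 < 1 < 2 < 3 < 4 < 5 < 6 < 7 < 8 on the vertex set. Then K (dimension 2) consists of the simplices:

  0-simplices (9): [0], [1], [2], [3], [4], [5], [6], [7], [8]
  1-simplices (27): (27 of them)
  2-simplices (18): [0,2,4], [0,2,8], [0,3,6], [0,3,7], [0,4,7], [0,6,8], [1,2,6], [1,2,8], [1,3,4], [1,3,6], [1,4,7], [1,7,8], [2,4,5], [2,5,6], [3,4,5], [3,5,7], [5,6,8], [5,7,8]

Hence C_0 ≅ Z^9, C_1 ≅ Z^27, C_2 ≅ Z^18.

Boundary ∂_1: C_1 → C_0 maps an edge to its endpoints' difference, ∂[p,q] = q − p. For instance
  ∂[2,8] = [8] − [2].
The resulting 9×27 matrix has rank 8, and its Smith normal form has invariant factors (1,1,1,1,1,1,1,1).

Boundary ∂_2: C_2 → C_1 sends each 2-simplex [p,q,r] to [q,r] − [p,r] + [p,q]. For instance
  ∂[0,4,7] = [4,7] − [0,7] + [0,4],
  ∂[3,4,5] = [4,5] − [3,5] + [3,4].
This gives a 27×18 integer matrix of rank 18; reducing to Smith normal form yields diagonal entries (1,1,1,1,1,1,1,1,1,1,1,1,1,1,1,1,1,2).

Computing H_k = (kernel of ∂_k) / (image of ∂_{k+1}):

  H_0: rank C_0 − rank ∂_1 = 9 − 8 = 1, and the invariant factors of ∂_1 are all 1, so H_0 = Z.
  H_1: rank ker ∂_1 − rank ∂_2 = (27 − 8) − 18 = 1, and ∂_2 has invariant factor 2 > 1, so H_1 = Z ⊕ Z/2Z.
  H_2: rank ker ∂_2 − rank ∂_3 = (18 − 18) − 0 = 0, and there is no ∂_3, so H_2 = 0.

H_0 = Z,  H_1 = Z ⊕ Z/2Z,  H_2 = 0.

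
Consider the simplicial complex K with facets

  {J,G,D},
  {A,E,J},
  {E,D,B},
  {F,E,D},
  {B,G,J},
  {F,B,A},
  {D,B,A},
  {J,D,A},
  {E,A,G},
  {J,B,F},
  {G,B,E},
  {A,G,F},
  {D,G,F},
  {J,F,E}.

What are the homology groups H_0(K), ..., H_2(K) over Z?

Take the total order A < B < D < E < F < G < J on the vertex set. Then K (dimension 2) consists of the simplices:

  0-simplices (7): A, B, D, E, F, G, J
  1-simplices (21): AB, AD, AE, AF, AG, AJ, BD, BE, BF, BG, BJ, DE, DF, DG, DJ, EF, EG, EJ, FG, FJ, GJ
  2-simplices (14): ABD, ABF, ADJ, AEG, AEJ, AFG, BDE, BEG, BFJ, BGJ, DEF, DFG, DGJ, EFJ

so the chain groups are C_0 ≅ Z^7, C_1 ≅ Z^21, C_2 ≅ Z^14.

The boundary map ∂_1: C_1 → C_0 maps an edge to its endpoints' difference, ∂[p,q] = q − p.
As a 7×21 matrix over Z this has rank 6, with invariant factors (1,1,1,1,1,1).

∂_2: C_2 → C_1 maps a triangle to the signed sum of its edges. For instance
  ∂BGJ = GJ − BJ + BG,
  ∂ABD = BD − AD + AB.
As a 21×14 matrix over Z this has rank 13, with invariant factors (1,1,1,1,1,1,1,1,1,1,1,1,1).

From H_k ≅ ker(∂_k) / im(∂_{k+1}) we obtain:

  H_0: rank C_0 − rank ∂_1 = 7 − 6 = 1, and the invariant factors of ∂_1 are all 1, so H_0 ≅ Z.
  H_1: rank ker ∂_1 − rank ∂_2 = (21 − 6) − 13 = 2, and the invariant factors of ∂_2 are all 1, so H_1 ≅ Z^2.
  H_2: rank ker ∂_2 − rank ∂_3 = (14 − 13) − 0 = 1, and there is no ∂_3, so H_2 ≅ Z.

H_0 ≅ Z,  H_1 ≅ Z^2,  H_2 ≅ Z.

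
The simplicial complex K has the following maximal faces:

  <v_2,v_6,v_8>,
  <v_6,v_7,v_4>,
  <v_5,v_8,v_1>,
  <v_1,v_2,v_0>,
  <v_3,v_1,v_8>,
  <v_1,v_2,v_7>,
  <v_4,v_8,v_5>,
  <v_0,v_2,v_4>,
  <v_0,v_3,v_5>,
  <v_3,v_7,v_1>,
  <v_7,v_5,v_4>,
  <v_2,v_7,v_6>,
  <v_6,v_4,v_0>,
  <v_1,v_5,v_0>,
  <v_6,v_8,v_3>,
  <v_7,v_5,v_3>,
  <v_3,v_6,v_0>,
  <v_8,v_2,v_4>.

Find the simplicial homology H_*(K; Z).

We work with the vertex ordering v_0 < v_1 < v_2 < v_3 < v_4 < v_5 < v_6 < v_7 < v_8. The simplices of K, each written with vertices in increasing order, are:

  0-simplices (9): [v_0], [v_1], [v_2], [v_3], [v_4], [v_5], [v_6], [v_7], [v_8]
  1-simplices (27): (27 of them)
  2-simplices (18): (18 of them)

Hence C_0 ≅ Z^9, C_1 ≅ Z^27, C_2 ≅ Z^18.

∂_1: C_1 → C_0 is given by ∂[p,q] = [q] − [p]. For instance
  ∂[v_1,v_8] = [v_8] − [v_1].
As a 9×27 matrix over Z this has rank 8, with invariant factors (1,1,1,1,1,1,1,1).

Boundary ∂_2: C_2 → C_1 maps a triangle to the signed sum of its edges. For instance
  ∂[v_0,v_3,v_5] = [v_3,v_5] − [v_0,v_5] + [v_0,v_3],
  ∂[v_2,v_6,v_7] = [v_6,v_7] − [v_2,v_7] + [v_2,v_6].
As a 27×18 matrix over Z this has rank 18, with invariant factors (1,1,1,1,1,1,1,1,1,1,1,1,1,1,1,1,1,2).

Reading off H_k = ker ∂_k / im ∂_{k+1}:

  H_0: rank C_0 − rank ∂_1 = 9 − 8 = 1, and the invariant factors of ∂_1 are all 1, so H_0 = Z.
  H_1: rank ker ∂_1 − rank ∂_2 = (27 − 8) − 18 = 1, and ∂_2 has invariant factor 2 > 1, so H_1 = Z ⊕ Z/2Z.
  H_2: rank ker ∂_2 − rank ∂_3 = (18 − 18) − 0 = 0, and there is no ∂_3, so H_2 = 0.

(K is a triangulation of the Klein bottle.)

H_0 = Z,  H_1 = Z ⊕ Z/2Z,  H_2 = 0.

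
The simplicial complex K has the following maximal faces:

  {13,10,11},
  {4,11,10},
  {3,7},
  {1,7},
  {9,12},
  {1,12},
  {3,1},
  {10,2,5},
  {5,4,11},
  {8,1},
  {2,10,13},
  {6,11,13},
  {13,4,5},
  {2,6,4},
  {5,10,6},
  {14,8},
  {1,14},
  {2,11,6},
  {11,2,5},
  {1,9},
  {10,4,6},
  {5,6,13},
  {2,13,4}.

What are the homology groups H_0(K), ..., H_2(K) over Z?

H_0 ≅ Z^2,  H_1 ≅ Z^5,  H_2 ≅ Z.

K has 14 vertices, 30 edges, 14 triangles.
rank ∂_0 = 0, rank ∂_1 = 12 ⇒ b_0 = 14 − 0 − 12 = 2; all invariant factors of ∂_1 are 1 so no torsion. So H_0 = Z^2.
rank ∂_1 = 12, rank ∂_2 = 13 ⇒ b_1 = 30 − 12 − 13 = 5; all invariant factors of ∂_2 are 1 so no torsion. So H_1 = Z^5.
rank ∂_2 = 13, rank ∂_3 = 0 ⇒ b_2 = 14 − 13 − 0 = 1. So H_2 = Z.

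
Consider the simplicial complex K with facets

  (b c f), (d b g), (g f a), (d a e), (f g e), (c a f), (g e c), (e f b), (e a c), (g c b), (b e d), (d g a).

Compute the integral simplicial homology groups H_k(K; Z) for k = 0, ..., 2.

We work with the vertex ordering a < b < c < d < e < f < g. The simplices of K, each written with vertices in increasing order, are:

  0-simplices (7): a, b, c, d, e, f, g
  1-simplices (18): ac, ad, ae, af, ag, bc, bd, be, bf, bg, ce, cf, cg, de, dg, ef, eg, fg
  2-simplices (12): ace, acf, ade, adg, afg, bcf, bcg, bde, bdg, bef, ceg, efg

giving chain groups C_0 ≅ Z^7, C_1 ≅ Z^18, C_2 ≅ Z^12.

∂_1: C_1 → C_0 is given by ∂[p,q] = [q] − [p].
As a 7×18 matrix over Z this has rank 6, with invariant factors (1,1,1,1,1,1).

Boundary ∂_2: C_2 → C_1 sends each 2-simplex [p,q,r] to [q,r] − [p,r] + [p,q]. For instance
  ∂afg = fg − ag + af,
  ∂bcg = cg − bg + bc.
The 18×12 boundary matrix has rank 12 and Smith normal form diag(1,1,1,1,1,1,1,1,1,1,1,2).

Now H_k = ker ∂_k / im ∂_{k+1}, so:

  H_0: rank C_0 − rank ∂_1 = 7 − 6 = 1, and the invariant factors of ∂_1 are all 1, so H_0 = Z.
  H_1: rank ker ∂_1 − rank ∂_2 = (18 − 6) − 12 = 0, and ∂_2 has invariant factor 2 > 1, so H_1 = Z/2Z.
  H_2: rank ker ∂_2 − rank ∂_3 = (12 − 12) − 0 = 0, and there is no ∂_3, so H_2 = 0.

H_0 ≅ Z,  H_1 ≅ Z/2Z,  H_2 = 0.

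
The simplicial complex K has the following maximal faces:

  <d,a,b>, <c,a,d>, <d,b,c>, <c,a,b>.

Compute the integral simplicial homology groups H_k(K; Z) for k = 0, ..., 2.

H_0 = Z,  H_1 = 0,  H_2 = Z.

Take the total order a < b < c < d on the vertex set. Then K (dimension 2) consists of the simplices:

  0-simplices (4): a, b, c, d
  1-simplices (6): ab, ac, ad, bc, bd, cd
  2-simplices (4): abc, abd, acd, bcd

Hence C_0 ≅ Z^4, C_1 ≅ Z^6, C_2 ≅ Z^4.

Boundary ∂_1: C_1 → C_0 sends each edge [p,q] (with p < q) to q − p.
As a 4×6 matrix over Z this has rank 3, with invariant factors (1,1,1).

The boundary map ∂_2: C_2 → C_1 sends each 2-simplex [p,q,r] to [q,r] − [p,r] + [p,q]. For instance
  ∂abc = bc − ac + ab,
  ∂bcd = cd − bd + bc.
As a 6×4 matrix over Z this has rank 3, with invariant factors (1,1,1).

From H_k ≅ ker(∂_k) / im(∂_{k+1}) we obtain:

  H_0: rank C_0 − rank ∂_1 = 4 − 3 = 1, and the invariant factors of ∂_1 are all 1, so H_0 ≅ Z.
  H_1: rank ker ∂_1 − rank ∂_2 = (6 − 3) − 3 = 0, and the invariant factors of ∂_2 are all 1, so H_1 ≅ 0.
  H_2: rank ker ∂_2 − rank ∂_3 = (4 − 3) − 0 = 1, and there is no ∂_3, so H_2 ≅ Z.

As a check, the Euler characteristic is 4 − 6 + 4 = 2, which agrees with 1 − 0 + 1 = 2.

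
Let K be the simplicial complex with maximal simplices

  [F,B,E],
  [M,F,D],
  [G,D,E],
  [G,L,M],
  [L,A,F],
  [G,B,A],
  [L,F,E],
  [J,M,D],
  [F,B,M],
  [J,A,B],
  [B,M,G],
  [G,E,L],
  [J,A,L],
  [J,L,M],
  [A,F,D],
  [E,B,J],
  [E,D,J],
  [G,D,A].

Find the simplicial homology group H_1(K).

We work with the vertex ordering A < B < D < E < F < G < J < L < M. The simplices of K, each written with vertices in increasing order, are:

  0-simplices (9): A, B, D, E, F, G, J, L, M
  1-simplices (27): AB, AD, AF, AG, AJ, AL, BE, BF, BG, BJ, BM, DE, DF, DG, DJ, DM, EF, EG, EJ, EL, FL, FM, GL, GM, JL, JM, LM
  2-simplices (18): ABG, ABJ, ADF, ADG, AFL, AJL, BEF, BEJ, BFM, BGM, DEG, DEJ, DFM, DJM, EFL, EGL, GLM, JLM

Hence C_0 ≅ Z^9, C_1 ≅ Z^27, C_2 ≅ Z^18.

The boundary map ∂_1: C_1 → C_0 sends each edge [p,q] (with p < q) to q − p.
As a 9×27 matrix over Z this has rank 8, with invariant factors (1,1,1,1,1,1,1,1).

Boundary ∂_2: C_2 → C_1 acts by ∂[p,q,r] = [q,r] − [p,r] + [p,q]. For instance
  ∂DJM = JM − DM + DJ,
  ∂AJL = JL − AL + AJ.
The resulting 27×18 matrix has rank 17, and its Smith normal form has invariant factors (1,1,1,1,1,1,1,1,1,1,1,1,1,1,1,1,1).

Reading off H_k = ker ∂_k / im ∂_{k+1}:

  H_1: rank ker ∂_1 − rank ∂_2 = (27 − 8) − 17 = 2, and the invariant factors of ∂_2 are all 1, so H_1 ≅ Z^2.

(K is a triangulation of the torus T^2.)

H_1 ≅ Z^2.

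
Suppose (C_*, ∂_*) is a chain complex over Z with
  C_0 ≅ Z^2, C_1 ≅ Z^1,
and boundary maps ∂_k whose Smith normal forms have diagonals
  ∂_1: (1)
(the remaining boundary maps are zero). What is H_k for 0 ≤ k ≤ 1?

H_0: b_0 = 2 − 0 − 1 = 1; torsion from ∂_1 factors > 1: none. So H_0 = Z.
H_1: b_1 = 1 − 1 − 0 = 0; torsion from ∂_2 factors > 1: none. So H_1 = 0.

H_0 = Z,  H_1 = 0.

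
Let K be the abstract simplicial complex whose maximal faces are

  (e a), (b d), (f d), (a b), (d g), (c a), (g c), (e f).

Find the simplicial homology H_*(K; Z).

Order the vertices as a < b < c < d < e < f < g. Listing each simplex with vertices in this order, K has dimension 1 with simplices:

  0-simplices (7): a, b, c, d, e, f, g
  1-simplices (8): ab, ac, ae, bd, cg, df, dg, ef

so the chain groups are C_0 ≅ Z^7, C_1 ≅ Z^8.

∂_1: C_1 → C_0 sends each edge [p,q] (with p < q) to q − p. For instance
  ∂bd = d − b.
The 7×8 boundary matrix has rank 6 and Smith normal form diag(1,1,1,1,1,1).

Reading off H_k = ker ∂_k / im ∂_{k+1}:

  H_0: rank C_0 − rank ∂_1 = 7 − 6 = 1, and the invariant factors of ∂_1 are all 1, so H_0 = Z.
  H_1: rank ker ∂_1 − rank ∂_2 = (8 − 6) − 0 = 2, and there is no ∂_2, so H_1 = Z^2.

As a check, the Euler characteristic is 7 − 8 = -1, which agrees with 1 − 2 = -1.

H_0 = Z,  H_1 = Z^2.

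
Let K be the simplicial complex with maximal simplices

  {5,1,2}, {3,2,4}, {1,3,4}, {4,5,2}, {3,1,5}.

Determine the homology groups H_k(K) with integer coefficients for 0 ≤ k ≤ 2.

H_0 ≅ Z,  H_1 ≅ Z,  H_2 = 0.

Order the vertices as 1 < 2 < 3 < 4 < 5. Listing each simplex with vertices in this order, K has dimension 2 with simplices:

  0-simplices (5): [1], [2], [3], [4], [5]
  1-simplices (10): [1,2], [1,3], [1,4], [1,5], [2,3], [2,4], [2,5], [3,4], [3,5], [4,5]
  2-simplices (5): [1,2,5], [1,3,4], [1,3,5], [2,3,4], [2,4,5]

giving chain groups C_0 ≅ Z^5, C_1 ≅ Z^10, C_2 ≅ Z^5.

∂_1: C_1 → C_0 maps an edge to its endpoints' difference, ∂[p,q] = q − p. For instance
  ∂[2,3] = [3] − [2].
As a 5×10 matrix over Z this has rank 4, with invariant factors (1,1,1,1).

The boundary map ∂_2: C_2 → C_1 sends each 2-simplex [p,q,r] to [q,r] − [p,r] + [p,q]. For instance
  ∂[2,4,5] = [4,5] − [2,5] + [2,4],
  ∂[1,3,4] = [3,4] − [1,4] + [1,3].
As a 10×5 matrix over Z this has rank 5, with invariant factors (1,1,1,1,1).

From H_k ≅ ker(∂_k) / im(∂_{k+1}) we obtain:

  H_0: rank C_0 − rank ∂_1 = 5 − 4 = 1, and the invariant factors of ∂_1 are all 1, so H_0 ≅ Z.
  H_1: rank ker ∂_1 − rank ∂_2 = (10 − 4) − 5 = 1, and the invariant factors of ∂_2 are all 1, so H_1 ≅ Z.
  H_2: rank ker ∂_2 − rank ∂_3 = (5 − 5) − 0 = 0, and there is no ∂_3, so H_2 ≅ 0.

As a check, the Euler characteristic is 5 − 10 + 5 = 0, which agrees with 1 − 1 + 0 = 0.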